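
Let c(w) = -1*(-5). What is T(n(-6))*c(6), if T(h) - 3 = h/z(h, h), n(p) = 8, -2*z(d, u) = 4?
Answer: -5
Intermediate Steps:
z(d, u) = -2 (z(d, u) = -½*4 = -2)
c(w) = 5
T(h) = 3 - h/2 (T(h) = 3 + h/(-2) = 3 + h*(-½) = 3 - h/2)
T(n(-6))*c(6) = (3 - ½*8)*5 = (3 - 4)*5 = -1*5 = -5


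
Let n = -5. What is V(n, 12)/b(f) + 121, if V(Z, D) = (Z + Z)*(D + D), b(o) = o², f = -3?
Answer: 283/3 ≈ 94.333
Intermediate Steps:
V(Z, D) = 4*D*Z (V(Z, D) = (2*Z)*(2*D) = 4*D*Z)
V(n, 12)/b(f) + 121 = (4*12*(-5))/((-3)²) + 121 = -240/9 + 121 = (⅑)*(-240) + 121 = -80/3 + 121 = 283/3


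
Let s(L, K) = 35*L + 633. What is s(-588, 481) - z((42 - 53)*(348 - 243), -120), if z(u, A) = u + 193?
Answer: -18985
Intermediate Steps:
z(u, A) = 193 + u
s(L, K) = 633 + 35*L
s(-588, 481) - z((42 - 53)*(348 - 243), -120) = (633 + 35*(-588)) - (193 + (42 - 53)*(348 - 243)) = (633 - 20580) - (193 - 11*105) = -19947 - (193 - 1155) = -19947 - 1*(-962) = -19947 + 962 = -18985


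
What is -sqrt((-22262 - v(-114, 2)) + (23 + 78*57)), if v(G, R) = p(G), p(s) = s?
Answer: -I*sqrt(17679) ≈ -132.96*I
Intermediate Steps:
v(G, R) = G
-sqrt((-22262 - v(-114, 2)) + (23 + 78*57)) = -sqrt((-22262 - 1*(-114)) + (23 + 78*57)) = -sqrt((-22262 + 114) + (23 + 4446)) = -sqrt(-22148 + 4469) = -sqrt(-17679) = -I*sqrt(17679)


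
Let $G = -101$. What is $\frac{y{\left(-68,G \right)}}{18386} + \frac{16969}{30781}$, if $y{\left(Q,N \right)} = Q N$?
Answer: $\frac{261697971}{282969733} \approx 0.92483$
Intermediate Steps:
$y{\left(Q,N \right)} = N Q$
$\frac{y{\left(-68,G \right)}}{18386} + \frac{16969}{30781} = \frac{\left(-101\right) \left(-68\right)}{18386} + \frac{16969}{30781} = 6868 \cdot \frac{1}{18386} + 16969 \cdot \frac{1}{30781} = \frac{3434}{9193} + \frac{16969}{30781} = \frac{261697971}{282969733}$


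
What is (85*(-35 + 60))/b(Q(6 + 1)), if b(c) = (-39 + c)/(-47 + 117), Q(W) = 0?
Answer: -148750/39 ≈ -3814.1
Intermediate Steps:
b(c) = -39/70 + c/70 (b(c) = (-39 + c)/70 = (-39 + c)*(1/70) = -39/70 + c/70)
(85*(-35 + 60))/b(Q(6 + 1)) = (85*(-35 + 60))/(-39/70 + (1/70)*0) = (85*25)/(-39/70 + 0) = 2125/(-39/70) = 2125*(-70/39) = -148750/39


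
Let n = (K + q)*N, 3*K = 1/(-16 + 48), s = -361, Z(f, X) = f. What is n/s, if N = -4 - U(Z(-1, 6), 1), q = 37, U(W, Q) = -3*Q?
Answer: 187/1824 ≈ 0.10252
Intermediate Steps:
N = -1 (N = -4 - (-3) = -4 - 1*(-3) = -4 + 3 = -1)
K = 1/96 (K = 1/(3*(-16 + 48)) = (1/3)/32 = (1/3)*(1/32) = 1/96 ≈ 0.010417)
n = -3553/96 (n = (1/96 + 37)*(-1) = (3553/96)*(-1) = -3553/96 ≈ -37.010)
n/s = -3553/96/(-361) = -3553/96*(-1/361) = 187/1824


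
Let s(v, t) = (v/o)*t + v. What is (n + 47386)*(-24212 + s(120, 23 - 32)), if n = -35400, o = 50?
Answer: -1445128048/5 ≈ -2.8903e+8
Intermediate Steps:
s(v, t) = v + t*v/50 (s(v, t) = (v/50)*t + v = t*v/50 + v = v + t*v/50)
(n + 47386)*(-24212 + s(120, 23 - 32)) = (-35400 + 47386)*(-24212 + (1/50)*120*(50 + (23 - 32))) = 11986*(-24212 + (1/50)*120*(50 - 9)) = 11986*(-24212 + (1/50)*120*41) = 11986*(-24212 + 492/5) = 11986*(-120568/5) = -1445128048/5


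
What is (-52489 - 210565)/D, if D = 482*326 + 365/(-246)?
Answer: -64711284/38654107 ≈ -1.6741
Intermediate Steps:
D = 38654107/246 (D = 157132 + 365*(-1/246) = 157132 - 365/246 = 38654107/246 ≈ 1.5713e+5)
(-52489 - 210565)/D = (-52489 - 210565)/(38654107/246) = -263054*246/38654107 = -64711284/38654107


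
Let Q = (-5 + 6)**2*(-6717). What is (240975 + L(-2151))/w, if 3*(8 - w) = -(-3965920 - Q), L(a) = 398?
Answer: -724119/3959179 ≈ -0.18290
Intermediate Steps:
Q = -6717 (Q = 1**2*(-6717) = 1*(-6717) = -6717)
w = -3959179/3 (w = 8 - (-1)*(-3965920 - 1*(-6717))/3 = 8 - (-1)*(-3965920 + 6717)/3 = 8 - (-1)*(-3959203)/3 = 8 - 1/3*3959203 = 8 - 3959203/3 = -3959179/3 ≈ -1.3197e+6)
(240975 + L(-2151))/w = (240975 + 398)/(-3959179/3) = 241373*(-3/3959179) = -724119/3959179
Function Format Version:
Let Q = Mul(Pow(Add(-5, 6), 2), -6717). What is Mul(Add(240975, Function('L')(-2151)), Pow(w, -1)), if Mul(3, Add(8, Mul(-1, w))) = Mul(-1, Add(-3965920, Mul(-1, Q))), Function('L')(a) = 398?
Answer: Rational(-724119, 3959179) ≈ -0.18290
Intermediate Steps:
Q = -6717 (Q = Mul(Pow(1, 2), -6717) = Mul(1, -6717) = -6717)
w = Rational(-3959179, 3) (w = Add(8, Mul(Rational(-1, 3), Mul(-1, Add(-3965920, Mul(-1, -6717))))) = Add(8, Mul(Rational(-1, 3), Mul(-1, Add(-3965920, 6717)))) = Add(8, Mul(Rational(-1, 3), Mul(-1, -3959203))) = Add(8, Mul(Rational(-1, 3), 3959203)) = Add(8, Rational(-3959203, 3)) = Rational(-3959179, 3) ≈ -1.3197e+6)
Mul(Add(240975, Function('L')(-2151)), Pow(w, -1)) = Mul(Add(240975, 398), Pow(Rational(-3959179, 3), -1)) = Mul(241373, Rational(-3, 3959179)) = Rational(-724119, 3959179)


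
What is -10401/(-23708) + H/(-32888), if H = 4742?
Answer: 14352797/48731794 ≈ 0.29453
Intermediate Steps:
-10401/(-23708) + H/(-32888) = -10401/(-23708) + 4742/(-32888) = -10401*(-1/23708) + 4742*(-1/32888) = 10401/23708 - 2371/16444 = 14352797/48731794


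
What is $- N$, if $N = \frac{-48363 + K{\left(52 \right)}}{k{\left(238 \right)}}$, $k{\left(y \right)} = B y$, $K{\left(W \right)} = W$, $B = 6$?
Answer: $\frac{48311}{1428} \approx 33.831$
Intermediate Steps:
$k{\left(y \right)} = 6 y$
$N = - \frac{48311}{1428}$ ($N = \frac{-48363 + 52}{6 \cdot 238} = - \frac{48311}{1428} \approx -33.831$)
$- N = \left(-1\right) \left(- \frac{48311}{1428}\right) = \frac{48311}{1428}$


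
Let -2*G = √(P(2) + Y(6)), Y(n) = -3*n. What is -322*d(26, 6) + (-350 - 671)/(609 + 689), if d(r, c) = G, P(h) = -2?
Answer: -1021/1298 + 322*I*√5 ≈ -0.78659 + 720.01*I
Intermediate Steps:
G = -I*√5 (G = -√(-2 - 3*6)/2 = -√(-2 - 18)/2 = -I*√5 ≈ -2.2361*I)
d(r, c) = -I*√5
-322*d(26, 6) + (-350 - 671)/(609 + 689) = -(-322)*I*√5 + (-350 - 671)/(609 + 689) = 322*I*√5 - 1021/1298 = -1021/1298 + 322*I*√5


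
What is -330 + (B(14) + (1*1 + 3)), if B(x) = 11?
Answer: -315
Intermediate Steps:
-330 + (B(14) + (1*1 + 3)) = -330 + (11 + (1*1 + 3)) = -330 + (11 + (1 + 3)) = -330 + (11 + 4) = -330 + 15 = -315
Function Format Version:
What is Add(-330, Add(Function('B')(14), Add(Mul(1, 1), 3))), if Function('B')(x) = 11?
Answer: -315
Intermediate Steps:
Add(-330, Add(Function('B')(14), Add(Mul(1, 1), 3))) = Add(-330, Add(11, Add(Mul(1, 1), 3))) = Add(-330, Add(11, Add(1, 3))) = Add(-330, Add(11, 4)) = Add(-330, 15) = -315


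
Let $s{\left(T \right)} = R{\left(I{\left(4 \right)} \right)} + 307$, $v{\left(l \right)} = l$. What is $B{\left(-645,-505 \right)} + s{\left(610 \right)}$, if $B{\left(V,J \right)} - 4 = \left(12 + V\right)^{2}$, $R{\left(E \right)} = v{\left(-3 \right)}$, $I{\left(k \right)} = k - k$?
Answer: $400997$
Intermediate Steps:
$I{\left(k \right)} = 0$
$R{\left(E \right)} = -3$
$B{\left(V,J \right)} = 4 + \left(12 + V\right)^{2}$
$s{\left(T \right)} = 304$ ($s{\left(T \right)} = -3 + 307 = 304$)
$B{\left(-645,-505 \right)} + s{\left(610 \right)} = \left(4 + \left(12 - 645\right)^{2}\right) + 304 = \left(4 + \left(-633\right)^{2}\right) + 304 = \left(4 + 400689\right) + 304 = 400693 + 304 = 400997$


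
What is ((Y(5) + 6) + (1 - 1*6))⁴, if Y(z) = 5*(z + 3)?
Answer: 2825761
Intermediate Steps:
Y(z) = 15 + 5*z (Y(z) = 5*(3 + z) = 15 + 5*z)
((Y(5) + 6) + (1 - 1*6))⁴ = (((15 + 5*5) + 6) + (1 - 1*6))⁴ = (((15 + 25) + 6) + (1 - 6))⁴ = ((40 + 6) - 5)⁴ = (46 - 5)⁴ = 41⁴ = 2825761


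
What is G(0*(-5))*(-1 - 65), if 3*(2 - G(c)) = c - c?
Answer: -132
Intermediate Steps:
G(c) = 2 (G(c) = 2 - (c - c)/3 = 2 - ⅓*0 = 2 + 0 = 2)
G(0*(-5))*(-1 - 65) = 2*(-1 - 65) = 2*(-66) = -132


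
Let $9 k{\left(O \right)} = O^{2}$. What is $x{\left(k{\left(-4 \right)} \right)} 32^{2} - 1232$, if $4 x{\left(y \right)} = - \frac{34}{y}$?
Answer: $-6128$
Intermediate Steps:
$k{\left(O \right)} = \frac{O^{2}}{9}$
$x{\left(y \right)} = - \frac{17}{2 y}$ ($x{\left(y \right)} = \frac{\left(-34\right) \frac{1}{y}}{4} = - \frac{17}{2 y}$)
$x{\left(k{\left(-4 \right)} \right)} 32^{2} - 1232 = - \frac{17}{2 \frac{\left(-4\right)^{2}}{9}} \cdot 32^{2} - 1232 = - \frac{17}{2 \cdot \frac{1}{9} \cdot 16} \cdot 1024 - 1232 = - \frac{17}{2 \cdot \frac{16}{9}} \cdot 1024 - 1232 = \left(- \frac{17}{2}\right) \frac{9}{16} \cdot 1024 - 1232 = \left(- \frac{153}{32}\right) 1024 - 1232 = -4896 - 1232 = -6128$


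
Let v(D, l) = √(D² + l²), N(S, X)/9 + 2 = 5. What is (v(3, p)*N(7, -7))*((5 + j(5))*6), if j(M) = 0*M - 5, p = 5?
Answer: 0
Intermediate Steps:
N(S, X) = 27 (N(S, X) = -18 + 9*5 = -18 + 45 = 27)
j(M) = -5 (j(M) = 0 - 5 = -5)
(v(3, p)*N(7, -7))*((5 + j(5))*6) = (√(3² + 5²)*27)*((5 - 5)*6) = (√(9 + 25)*27)*(0*6) = (√34*27)*0 = (27*√34)*0 = 0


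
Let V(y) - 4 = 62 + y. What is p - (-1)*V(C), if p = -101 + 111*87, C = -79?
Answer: 9543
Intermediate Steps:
V(y) = 66 + y (V(y) = 4 + (62 + y) = 66 + y)
p = 9556 (p = -101 + 9657 = 9556)
p - (-1)*V(C) = 9556 - (-1)*(66 - 79) = 9556 - (-1)*(-13) = 9556 - 1*13 = 9556 - 13 = 9543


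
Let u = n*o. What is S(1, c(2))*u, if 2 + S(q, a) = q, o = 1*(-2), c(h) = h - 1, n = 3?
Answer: 6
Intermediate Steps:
c(h) = -1 + h
o = -2
u = -6 (u = 3*(-2) = -6)
S(q, a) = -2 + q
S(1, c(2))*u = (-2 + 1)*(-6) = -1*(-6) = 6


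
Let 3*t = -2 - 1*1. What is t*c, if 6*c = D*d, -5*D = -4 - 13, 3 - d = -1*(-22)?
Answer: 323/30 ≈ 10.767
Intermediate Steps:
t = -1 (t = (-2 - 1*1)/3 = (-2 - 1)/3 = (⅓)*(-3) = -1)
d = -19 (d = 3 - (-1)*(-22) = 3 - 1*22 = 3 - 22 = -19)
D = 17/5 (D = -(-4 - 13)/5 = -⅕*(-17) = 17/5 ≈ 3.4000)
c = -323/30 (c = ((17/5)*(-19))/6 = (⅙)*(-323/5) = -323/30 ≈ -10.767)
t*c = -1*(-323/30) = 323/30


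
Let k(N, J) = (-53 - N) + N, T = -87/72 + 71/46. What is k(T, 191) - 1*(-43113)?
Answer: 43060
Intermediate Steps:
T = 185/552 (T = -87*1/72 + 71*(1/46) = -29/24 + 71/46 = 185/552 ≈ 0.33514)
k(N, J) = -53
k(T, 191) - 1*(-43113) = -53 - 1*(-43113) = -53 + 43113 = 43060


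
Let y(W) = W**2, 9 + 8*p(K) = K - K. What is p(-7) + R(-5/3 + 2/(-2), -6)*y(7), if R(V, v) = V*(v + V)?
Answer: 81455/72 ≈ 1131.3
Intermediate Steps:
p(K) = -9/8 (p(K) = -9/8 + (K - K)/8 = -9/8 + (1/8)*0 = -9/8 + 0 = -9/8)
R(V, v) = V*(V + v)
p(-7) + R(-5/3 + 2/(-2), -6)*y(7) = -9/8 + ((-5/3 + 2/(-2))*((-5/3 + 2/(-2)) - 6))*7**2 = -9/8 + ((-5*1/3 + 2*(-1/2))*((-5*1/3 + 2*(-1/2)) - 6))*49 = -9/8 + ((-5/3 - 1)*((-5/3 - 1) - 6))*49 = -9/8 - 8*(-8/3 - 6)/3*49 = -9/8 - 8/3*(-26/3)*49 = -9/8 + (208/9)*49 = -9/8 + 10192/9 = 81455/72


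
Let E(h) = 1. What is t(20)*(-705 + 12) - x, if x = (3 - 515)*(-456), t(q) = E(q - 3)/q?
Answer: -4670133/20 ≈ -2.3351e+5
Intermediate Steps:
t(q) = 1/q
x = 233472 (x = -512*(-456) = 233472)
t(20)*(-705 + 12) - x = (-705 + 12)/20 - 1*233472 = (1/20)*(-693) - 233472 = -693/20 - 233472 = -4670133/20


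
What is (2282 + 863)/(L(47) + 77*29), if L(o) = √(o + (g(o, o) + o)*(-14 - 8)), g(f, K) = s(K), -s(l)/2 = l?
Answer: 7022785/4985208 - 3145*√1081/4985208 ≈ 1.3880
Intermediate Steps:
s(l) = -2*l
g(f, K) = -2*K
L(o) = √23*√o (L(o) = √(o + (-2*o + o)*(-14 - 8)) = √(o - o*(-22)) = √(o + 22*o) = √(23*o) = √23*√o)
(2282 + 863)/(L(47) + 77*29) = (2282 + 863)/(√23*√47 + 77*29) = 3145/(√1081 + 2233) = 3145/(2233 + √1081)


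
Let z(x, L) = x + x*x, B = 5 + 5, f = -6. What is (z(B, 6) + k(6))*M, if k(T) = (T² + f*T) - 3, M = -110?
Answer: -11770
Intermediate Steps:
B = 10
k(T) = -3 + T² - 6*T (k(T) = (T² - 6*T) - 3 = -3 + T² - 6*T)
z(x, L) = x + x²
(z(B, 6) + k(6))*M = (10*(1 + 10) + (-3 + 6² - 6*6))*(-110) = (10*11 + (-3 + 36 - 36))*(-110) = (110 - 3)*(-110) = 107*(-110) = -11770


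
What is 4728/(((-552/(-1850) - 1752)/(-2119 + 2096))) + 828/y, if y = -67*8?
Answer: 1095284311/18093618 ≈ 60.534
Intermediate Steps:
y = -536
4728/(((-552/(-1850) - 1752)/(-2119 + 2096))) + 828/y = 4728/(((-552/(-1850) - 1752)/(-2119 + 2096))) + 828/(-536) = 4728/(((-552*(-1/1850) - 1752)/(-23))) + 828*(-1/536) = 4728/(((276/925 - 1752)*(-1/23))) - 207/134 = 4728/((-1620324/925*(-1/23))) - 207/134 = 4728/(1620324/21275) - 207/134 = 4728*(21275/1620324) - 207/134 = 8382350/135027 - 207/134 = 1095284311/18093618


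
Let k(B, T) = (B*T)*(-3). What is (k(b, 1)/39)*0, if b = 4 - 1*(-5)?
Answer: 0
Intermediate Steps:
b = 9 (b = 4 + 5 = 9)
k(B, T) = -3*B*T
(k(b, 1)/39)*0 = (-3*9*1/39)*0 = -27*1/39*0 = -9/13*0 = 0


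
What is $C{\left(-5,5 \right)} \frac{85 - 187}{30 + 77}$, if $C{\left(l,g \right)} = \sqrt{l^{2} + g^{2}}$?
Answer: $- \frac{510 \sqrt{2}}{107} \approx -6.7406$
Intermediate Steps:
$C{\left(l,g \right)} = \sqrt{g^{2} + l^{2}}$
$C{\left(-5,5 \right)} \frac{85 - 187}{30 + 77} = \sqrt{5^{2} + \left(-5\right)^{2}} \frac{85 - 187}{30 + 77} = \sqrt{25 + 25} \left(- \frac{102}{107}\right) = \sqrt{50} \left(\left(-102\right) \frac{1}{107}\right) = 5 \sqrt{2} \left(- \frac{102}{107}\right) = - \frac{510 \sqrt{2}}{107}$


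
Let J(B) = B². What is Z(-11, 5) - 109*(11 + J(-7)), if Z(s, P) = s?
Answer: -6551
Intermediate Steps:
Z(-11, 5) - 109*(11 + J(-7)) = -11 - 109*(11 + (-7)²) = -11 - 109*(11 + 49) = -11 - 109*60 = -11 - 6540 = -6551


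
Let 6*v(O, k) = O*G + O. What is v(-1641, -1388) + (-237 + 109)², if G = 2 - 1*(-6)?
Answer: 27845/2 ≈ 13923.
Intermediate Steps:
G = 8 (G = 2 + 6 = 8)
v(O, k) = 3*O/2 (v(O, k) = (O*8 + O)/6 = (8*O + O)/6 = (9*O)/6 = 3*O/2)
v(-1641, -1388) + (-237 + 109)² = (3/2)*(-1641) + (-237 + 109)² = -4923/2 + (-128)² = -4923/2 + 16384 = 27845/2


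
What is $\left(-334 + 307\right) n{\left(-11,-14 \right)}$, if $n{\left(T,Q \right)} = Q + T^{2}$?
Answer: $-2889$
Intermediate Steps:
$\left(-334 + 307\right) n{\left(-11,-14 \right)} = \left(-334 + 307\right) \left(-14 + \left(-11\right)^{2}\right) = - 27 \left(-14 + 121\right) = \left(-27\right) 107 = -2889$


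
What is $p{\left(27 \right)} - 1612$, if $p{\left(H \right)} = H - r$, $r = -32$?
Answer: $-1553$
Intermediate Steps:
$p{\left(H \right)} = 32 + H$ ($p{\left(H \right)} = H - -32 = H + 32 = 32 + H$)
$p{\left(27 \right)} - 1612 = \left(32 + 27\right) - 1612 = 59 - 1612 = -1553$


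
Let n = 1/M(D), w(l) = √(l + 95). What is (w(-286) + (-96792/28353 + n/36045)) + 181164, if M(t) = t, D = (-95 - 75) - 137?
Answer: 18946320766681049/104583017565 + I*√191 ≈ 1.8116e+5 + 13.82*I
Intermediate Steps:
w(l) = √(95 + l)
D = -307 (D = -170 - 137 = -307)
n = -1/307 (n = 1/(-307) = -1/307 ≈ -0.0032573)
(w(-286) + (-96792/28353 + n/36045)) + 181164 = (√(95 - 286) + (-96792/28353 - 1/307/36045)) + 181164 = (√(-191) + (-96792*1/28353 - 1/307*1/36045)) + 181164 = (I*√191 + (-32264/9451 - 1/11065815)) + 181164 = (I*√191 - 357027464611/104583017565) + 181164 = (-357027464611/104583017565 + I*√191) + 181164 = 18946320766681049/104583017565 + I*√191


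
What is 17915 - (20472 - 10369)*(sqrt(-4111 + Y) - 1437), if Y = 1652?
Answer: 14535926 - 10103*I*sqrt(2459) ≈ 1.4536e+7 - 5.0099e+5*I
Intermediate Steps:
17915 - (20472 - 10369)*(sqrt(-4111 + Y) - 1437) = 17915 - (20472 - 10369)*(sqrt(-4111 + 1652) - 1437) = 17915 - 10103*(sqrt(-2459) - 1437) = 17915 - 10103*(I*sqrt(2459) - 1437) = 17915 - 10103*(-1437 + I*sqrt(2459)) = 17915 - (-14518011 + 10103*I*sqrt(2459)) = 17915 + (14518011 - 10103*I*sqrt(2459)) = 14535926 - 10103*I*sqrt(2459)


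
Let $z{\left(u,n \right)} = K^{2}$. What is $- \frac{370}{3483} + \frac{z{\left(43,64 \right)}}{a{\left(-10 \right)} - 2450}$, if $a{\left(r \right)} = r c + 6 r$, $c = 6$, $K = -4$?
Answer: $- \frac{503314}{4475655} \approx -0.11246$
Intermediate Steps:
$z{\left(u,n \right)} = 16$ ($z{\left(u,n \right)} = \left(-4\right)^{2} = 16$)
$a{\left(r \right)} = 12 r$ ($a{\left(r \right)} = r 6 + 6 r = 6 r + 6 r = 12 r$)
$- \frac{370}{3483} + \frac{z{\left(43,64 \right)}}{a{\left(-10 \right)} - 2450} = - \frac{370}{3483} + \frac{16}{12 \left(-10\right) - 2450} = \left(-370\right) \frac{1}{3483} + \frac{16}{-120 - 2450} = - \frac{370}{3483} + \frac{16}{-2570} = - \frac{370}{3483} + 16 \left(- \frac{1}{2570}\right) = - \frac{370}{3483} - \frac{8}{1285} = - \frac{503314}{4475655}$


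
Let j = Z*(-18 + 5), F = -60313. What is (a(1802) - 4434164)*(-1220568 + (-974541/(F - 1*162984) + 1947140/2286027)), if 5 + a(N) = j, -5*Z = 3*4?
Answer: 2762698890119737745963569/510462971019 ≈ 5.4121e+12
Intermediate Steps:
Z = -12/5 (Z = -3*4/5 = -1/5*12 = -12/5 ≈ -2.4000)
j = 156/5 (j = -12*(-18 + 5)/5 = -12/5*(-13) = 156/5 ≈ 31.200)
a(N) = 131/5 (a(N) = -5 + 156/5 = 131/5)
(a(1802) - 4434164)*(-1220568 + (-974541/(F - 1*162984) + 1947140/2286027)) = (131/5 - 4434164)*(-1220568 + (-974541/(-60313 - 1*162984) + 1947140/2286027)) = -22170689*(-1220568 + (-974541/(-60313 - 162984) + 1947140*(1/2286027)))/5 = -22170689*(-1220568 + (-974541/(-223297) + 1947140/2286027))/5 = -22170689*(-1220568 + (-974541*(-1/223297) + 1947140/2286027))/5 = -22170689*(-1220568 + (974541/223297 + 1947140/2286027))/5 = -22170689*(-1220568 + 2662617559187/510462971019)/5 = -22170689/5*(-623052104993159605/510462971019) = 2762698890119737745963569/510462971019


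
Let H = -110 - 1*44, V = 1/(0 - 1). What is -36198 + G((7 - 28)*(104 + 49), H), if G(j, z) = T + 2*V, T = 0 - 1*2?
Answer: -36202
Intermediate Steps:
T = -2 (T = 0 - 2 = -2)
V = -1 (V = 1/(-1) = -1)
H = -154 (H = -110 - 44 = -154)
G(j, z) = -4 (G(j, z) = -2 + 2*(-1) = -2 - 2 = -4)
-36198 + G((7 - 28)*(104 + 49), H) = -36198 - 4 = -36202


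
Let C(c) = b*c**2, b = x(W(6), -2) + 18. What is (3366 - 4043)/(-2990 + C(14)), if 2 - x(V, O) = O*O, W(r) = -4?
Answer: -677/146 ≈ -4.6370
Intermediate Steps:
x(V, O) = 2 - O**2 (x(V, O) = 2 - O*O = 2 - O**2)
b = 16 (b = (2 - 1*(-2)**2) + 18 = (2 - 1*4) + 18 = (2 - 4) + 18 = -2 + 18 = 16)
C(c) = 16*c**2
(3366 - 4043)/(-2990 + C(14)) = (3366 - 4043)/(-2990 + 16*14**2) = -677/(-2990 + 16*196) = -677/(-2990 + 3136) = -677/146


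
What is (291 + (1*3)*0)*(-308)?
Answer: -89628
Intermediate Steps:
(291 + (1*3)*0)*(-308) = (291 + 3*0)*(-308) = (291 + 0)*(-308) = 291*(-308) = -89628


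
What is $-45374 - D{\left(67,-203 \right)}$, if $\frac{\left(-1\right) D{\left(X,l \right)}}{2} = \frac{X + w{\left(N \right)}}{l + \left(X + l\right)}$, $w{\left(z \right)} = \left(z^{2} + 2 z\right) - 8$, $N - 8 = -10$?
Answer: $- \frac{15381904}{339} \approx -45374.0$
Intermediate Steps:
$N = -2$ ($N = 8 - 10 = -2$)
$w{\left(z \right)} = -8 + z^{2} + 2 z$
$D{\left(X,l \right)} = - \frac{2 \left(-8 + X\right)}{X + 2 l}$ ($D{\left(X,l \right)} = - 2 \frac{X + \left(-8 + \left(-2\right)^{2} + 2 \left(-2\right)\right)}{l + \left(X + l\right)} = - 2 \frac{X - 8}{X + 2 l} = - 2 \frac{-8 + X}{X + 2 l} = - \frac{2 \left(-8 + X\right)}{X + 2 l}$)
$-45374 - D{\left(67,-203 \right)} = -45374 - \frac{2 \left(8 - 67\right)}{67 + 2 \left(-203\right)} = -45374 - \frac{2 \left(8 - 67\right)}{67 - 406} = -45374 - 2 \frac{1}{-339} \left(-59\right) = -45374 - 2 \left(- \frac{1}{339}\right) \left(-59\right) = -45374 - \frac{118}{339} = - \frac{15381904}{339}$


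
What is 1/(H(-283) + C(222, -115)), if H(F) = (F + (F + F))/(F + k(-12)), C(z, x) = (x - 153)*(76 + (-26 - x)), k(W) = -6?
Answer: -289/12778731 ≈ -2.2616e-5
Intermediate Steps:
C(z, x) = (-153 + x)*(50 - x)
H(F) = 3*F/(-6 + F) (H(F) = (F + (F + F))/(F - 6) = (F + 2*F)/(-6 + F) = (3*F)/(-6 + F) = 3*F/(-6 + F))
1/(H(-283) + C(222, -115)) = 1/(3*(-283)/(-6 - 283) + (-7650 - 1*(-115)**2 + 203*(-115))) = 1/(3*(-283)/(-289) + (-7650 - 1*13225 - 23345)) = 1/(3*(-283)*(-1/289) + (-7650 - 13225 - 23345)) = 1/(849/289 - 44220) = 1/(-12778731/289) = -289/12778731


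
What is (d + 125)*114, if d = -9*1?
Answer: 13224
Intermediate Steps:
d = -9
(d + 125)*114 = (-9 + 125)*114 = 116*114 = 13224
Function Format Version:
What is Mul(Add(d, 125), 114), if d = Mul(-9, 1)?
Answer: 13224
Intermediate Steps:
d = -9
Mul(Add(d, 125), 114) = Mul(Add(-9, 125), 114) = Mul(116, 114) = 13224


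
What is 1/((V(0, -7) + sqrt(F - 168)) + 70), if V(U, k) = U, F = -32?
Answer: 7/510 - I*sqrt(2)/510 ≈ 0.013725 - 0.002773*I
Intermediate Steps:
1/((V(0, -7) + sqrt(F - 168)) + 70) = 1/((0 + sqrt(-32 - 168)) + 70) = 1/((0 + sqrt(-200)) + 70) = 1/((0 + 10*I*sqrt(2)) + 70) = 1/(10*I*sqrt(2) + 70) = 1/(70 + 10*I*sqrt(2))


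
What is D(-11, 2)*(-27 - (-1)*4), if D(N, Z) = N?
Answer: 253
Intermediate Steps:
D(-11, 2)*(-27 - (-1)*4) = -11*(-27 - (-1)*4) = -11*(-27 - 1*(-4)) = -11*(-27 + 4) = -11*(-23) = 253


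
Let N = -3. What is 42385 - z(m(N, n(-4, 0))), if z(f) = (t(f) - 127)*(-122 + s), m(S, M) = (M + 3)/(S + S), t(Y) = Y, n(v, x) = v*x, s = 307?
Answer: 131945/2 ≈ 65973.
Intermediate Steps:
m(S, M) = (3 + M)/(2*S) (m(S, M) = (3 + M)/((2*S)) = (3 + M)*(1/(2*S)) = (3 + M)/(2*S))
z(f) = -23495 + 185*f (z(f) = (f - 127)*(-122 + 307) = (-127 + f)*185 = -23495 + 185*f)
42385 - z(m(N, n(-4, 0))) = 42385 - (-23495 + 185*((½)*(3 - 4*0)/(-3))) = 42385 - (-23495 + 185*((½)*(-⅓)*(3 + 0))) = 42385 - (-23495 + 185*((½)*(-⅓)*3)) = 42385 - (-23495 + 185*(-½)) = 42385 - (-23495 - 185/2) = 42385 - 1*(-47175/2) = 42385 + 47175/2 = 131945/2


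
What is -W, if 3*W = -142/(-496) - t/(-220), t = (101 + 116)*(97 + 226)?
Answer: -1449849/13640 ≈ -106.29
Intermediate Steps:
t = 70091 (t = 217*323 = 70091)
W = 1449849/13640 (W = (-142/(-496) - 1*70091/(-220))/3 = (-142*(-1/496) - 70091*(-1/220))/3 = (71/248 + 70091/220)/3 = (1/3)*(4349547/13640) = 1449849/13640 ≈ 106.29)
-W = -1*1449849/13640 = -1449849/13640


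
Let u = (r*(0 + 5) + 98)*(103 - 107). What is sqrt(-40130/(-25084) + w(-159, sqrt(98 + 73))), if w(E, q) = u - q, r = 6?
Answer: sqrt(-80286847938 - 471905292*sqrt(19))/12542 ≈ 22.88*I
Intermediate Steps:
u = -512 (u = (6*(0 + 5) + 98)*(103 - 107) = (6*5 + 98)*(-4) = (30 + 98)*(-4) = 128*(-4) = -512)
w(E, q) = -512 - q
sqrt(-40130/(-25084) + w(-159, sqrt(98 + 73))) = sqrt(-40130/(-25084) + (-512 - sqrt(98 + 73))) = sqrt(-40130*(-1/25084) + (-512 - sqrt(171))) = sqrt(20065/12542 + (-512 - 3*sqrt(19))) = sqrt(-6401439/12542 - 3*sqrt(19))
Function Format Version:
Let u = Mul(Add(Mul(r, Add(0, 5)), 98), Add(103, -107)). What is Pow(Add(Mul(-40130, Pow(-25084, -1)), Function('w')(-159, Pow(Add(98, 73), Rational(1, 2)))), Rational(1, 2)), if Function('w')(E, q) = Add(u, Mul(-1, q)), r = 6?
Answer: Mul(Rational(1, 12542), Pow(Add(-80286847938, Mul(-471905292, Pow(19, Rational(1, 2)))), Rational(1, 2))) ≈ Mul(22.880, I)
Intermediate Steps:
u = -512 (u = Mul(Add(Mul(6, Add(0, 5)), 98), Add(103, -107)) = Mul(Add(Mul(6, 5), 98), -4) = Mul(Add(30, 98), -4) = Mul(128, -4) = -512)
Function('w')(E, q) = Add(-512, Mul(-1, q))
Pow(Add(Mul(-40130, Pow(-25084, -1)), Function('w')(-159, Pow(Add(98, 73), Rational(1, 2)))), Rational(1, 2)) = Pow(Add(Mul(-40130, Pow(-25084, -1)), Add(-512, Mul(-1, Pow(Add(98, 73), Rational(1, 2))))), Rational(1, 2)) = Pow(Add(Mul(-40130, Rational(-1, 25084)), Add(-512, Mul(-1, Pow(171, Rational(1, 2))))), Rational(1, 2)) = Pow(Add(Rational(20065, 12542), Add(-512, Mul(-1, Mul(3, Pow(19, Rational(1, 2)))))), Rational(1, 2)) = Pow(Add(Rational(20065, 12542), Add(-512, Mul(-3, Pow(19, Rational(1, 2))))), Rational(1, 2)) = Pow(Add(Rational(-6401439, 12542), Mul(-3, Pow(19, Rational(1, 2)))), Rational(1, 2))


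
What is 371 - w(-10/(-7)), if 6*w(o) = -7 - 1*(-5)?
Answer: 1114/3 ≈ 371.33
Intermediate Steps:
w(o) = -⅓ (w(o) = (-7 - 1*(-5))/6 = (-7 + 5)/6 = (⅙)*(-2) = -⅓)
371 - w(-10/(-7)) = 371 - 1*(-⅓) = 371 + ⅓ = 1114/3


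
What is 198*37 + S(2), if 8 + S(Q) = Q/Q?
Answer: 7319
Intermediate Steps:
S(Q) = -7 (S(Q) = -8 + Q/Q = -8 + 1 = -7)
198*37 + S(2) = 198*37 - 7 = 7326 - 7 = 7319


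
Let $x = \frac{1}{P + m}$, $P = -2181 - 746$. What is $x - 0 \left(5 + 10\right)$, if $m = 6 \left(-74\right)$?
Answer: $- \frac{1}{3371} \approx -0.00029665$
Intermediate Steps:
$m = -444$
$P = -2927$
$x = - \frac{1}{3371}$ ($x = \frac{1}{-2927 - 444} = \frac{1}{-3371} = - \frac{1}{3371} \approx -0.00029665$)
$x - 0 \left(5 + 10\right) = - \frac{1}{3371} - 0 \left(5 + 10\right) = - \frac{1}{3371} - 0 \cdot 15 = - \frac{1}{3371} - 0 = - \frac{1}{3371} + 0 = - \frac{1}{3371}$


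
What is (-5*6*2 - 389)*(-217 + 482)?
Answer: -118985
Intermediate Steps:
(-5*6*2 - 389)*(-217 + 482) = (-30*2 - 389)*265 = (-60 - 389)*265 = -449*265 = -118985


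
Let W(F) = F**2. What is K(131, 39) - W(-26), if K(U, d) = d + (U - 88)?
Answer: -594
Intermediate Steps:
K(U, d) = -88 + U + d (K(U, d) = d + (-88 + U) = -88 + U + d)
K(131, 39) - W(-26) = (-88 + 131 + 39) - 1*(-26)**2 = 82 - 1*676 = 82 - 676 = -594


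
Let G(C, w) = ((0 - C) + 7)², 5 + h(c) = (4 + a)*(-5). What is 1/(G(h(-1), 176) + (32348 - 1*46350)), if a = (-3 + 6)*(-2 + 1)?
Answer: -1/13713 ≈ -7.2923e-5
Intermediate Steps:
a = -3 (a = 3*(-1) = -3)
h(c) = -10 (h(c) = -5 + (4 - 3)*(-5) = -5 + 1*(-5) = -5 - 5 = -10)
G(C, w) = (7 - C)² (G(C, w) = (-C + 7)² = (7 - C)²)
1/(G(h(-1), 176) + (32348 - 1*46350)) = 1/((-7 - 10)² + (32348 - 1*46350)) = 1/((-17)² + (32348 - 46350)) = 1/(289 - 14002) = 1/(-13713) = -1/13713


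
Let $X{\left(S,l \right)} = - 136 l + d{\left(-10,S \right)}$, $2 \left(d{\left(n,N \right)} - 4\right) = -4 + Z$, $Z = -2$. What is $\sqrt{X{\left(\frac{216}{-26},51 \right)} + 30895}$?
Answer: $2 \sqrt{5990} \approx 154.79$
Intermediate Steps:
$d{\left(n,N \right)} = 1$ ($d{\left(n,N \right)} = 4 + \frac{-4 - 2}{2} = 4 + \frac{1}{2} \left(-6\right) = 4 - 3 = 1$)
$X{\left(S,l \right)} = 1 - 136 l$ ($X{\left(S,l \right)} = - 136 l + 1 = 1 - 136 l$)
$\sqrt{X{\left(\frac{216}{-26},51 \right)} + 30895} = \sqrt{\left(1 - 6936\right) + 30895} = \sqrt{-6935 + 30895} = \sqrt{23960} = 2 \sqrt{5990}$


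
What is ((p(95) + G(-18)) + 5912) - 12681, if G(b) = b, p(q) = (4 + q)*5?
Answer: -6292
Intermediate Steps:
p(q) = 20 + 5*q
((p(95) + G(-18)) + 5912) - 12681 = (((20 + 5*95) - 18) + 5912) - 12681 = (((20 + 475) - 18) + 5912) - 12681 = ((495 - 18) + 5912) - 12681 = (477 + 5912) - 12681 = 6389 - 12681 = -6292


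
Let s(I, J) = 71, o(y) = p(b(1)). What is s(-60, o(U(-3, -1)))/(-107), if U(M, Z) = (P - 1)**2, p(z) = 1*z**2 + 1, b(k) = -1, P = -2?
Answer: -71/107 ≈ -0.66355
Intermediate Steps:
p(z) = 1 + z**2 (p(z) = z**2 + 1 = 1 + z**2)
U(M, Z) = 9 (U(M, Z) = (-2 - 1)**2 = (-3)**2 = 9)
o(y) = 2 (o(y) = 1 + (-1)**2 = 1 + 1 = 2)
s(-60, o(U(-3, -1)))/(-107) = 71/(-107) = 71*(-1/107) = -71/107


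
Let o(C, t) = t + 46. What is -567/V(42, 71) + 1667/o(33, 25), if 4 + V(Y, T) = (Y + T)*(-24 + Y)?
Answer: 477679/20590 ≈ 23.200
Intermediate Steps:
o(C, t) = 46 + t
V(Y, T) = -4 + (-24 + Y)*(T + Y) (V(Y, T) = -4 + (Y + T)*(-24 + Y) = -4 + (T + Y)*(-24 + Y) = -4 + (-24 + Y)*(T + Y))
-567/V(42, 71) + 1667/o(33, 25) = -567/(-4 + 42**2 - 24*71 - 24*42 + 71*42) + 1667/(46 + 25) = -567/(-4 + 1764 - 1704 - 1008 + 2982) + 1667/71 = -567/2030 + 1667*(1/71) = -567*1/2030 + 1667/71 = -81/290 + 1667/71 = 477679/20590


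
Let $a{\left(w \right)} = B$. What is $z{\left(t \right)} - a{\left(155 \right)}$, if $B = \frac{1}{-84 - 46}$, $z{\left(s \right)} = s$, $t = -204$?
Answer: $- \frac{26519}{130} \approx -203.99$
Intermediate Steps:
$B = - \frac{1}{130}$ ($B = \frac{1}{-130} = - \frac{1}{130} \approx -0.0076923$)
$a{\left(w \right)} = - \frac{1}{130}$
$z{\left(t \right)} - a{\left(155 \right)} = -204 - - \frac{1}{130} = -204 + \frac{1}{130} = - \frac{26519}{130}$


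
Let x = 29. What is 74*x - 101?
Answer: 2045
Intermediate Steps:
74*x - 101 = 74*29 - 101 = 2146 - 101 = 2045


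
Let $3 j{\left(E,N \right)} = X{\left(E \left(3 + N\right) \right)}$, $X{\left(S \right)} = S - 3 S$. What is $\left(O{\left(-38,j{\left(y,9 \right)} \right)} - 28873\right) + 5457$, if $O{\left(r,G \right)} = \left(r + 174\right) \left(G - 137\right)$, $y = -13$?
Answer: $-27904$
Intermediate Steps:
$X{\left(S \right)} = - 2 S$
$j{\left(E,N \right)} = - \frac{2 E \left(3 + N\right)}{3}$ ($j{\left(E,N \right)} = \frac{\left(-2\right) E \left(3 + N\right)}{3} = - \frac{2 E \left(3 + N\right)}{3}$)
$O{\left(r,G \right)} = \left(-137 + G\right) \left(174 + r\right)$ ($O{\left(r,G \right)} = \left(174 + r\right) \left(-137 + G\right) = \left(-137 + G\right) \left(174 + r\right)$)
$\left(O{\left(-38,j{\left(y,9 \right)} \right)} - 28873\right) + 5457 = \left(\left(-23838 - -5206 + 174 \left(\left(- \frac{2}{3}\right) \left(-13\right) \left(3 + 9\right)\right) + \left(- \frac{2}{3}\right) \left(-13\right) \left(3 + 9\right) \left(-38\right)\right) - 28873\right) + 5457 = \left(\left(-23838 + 5206 + 174 \left(\left(- \frac{2}{3}\right) \left(-13\right) 12\right) + \left(- \frac{2}{3}\right) \left(-13\right) 12 \left(-38\right)\right) - 28873\right) + 5457 = \left(\left(-23838 + 5206 + 174 \cdot 104 + 104 \left(-38\right)\right) - 28873\right) + 5457 = \left(\left(-23838 + 5206 + 18096 - 3952\right) - 28873\right) + 5457 = \left(-4488 - 28873\right) + 5457 = -33361 + 5457 = -27904$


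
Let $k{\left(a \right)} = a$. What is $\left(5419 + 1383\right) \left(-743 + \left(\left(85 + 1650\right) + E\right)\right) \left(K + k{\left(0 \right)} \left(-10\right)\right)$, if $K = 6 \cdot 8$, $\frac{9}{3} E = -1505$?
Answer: $160091872$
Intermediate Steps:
$E = - \frac{1505}{3}$ ($E = \frac{1}{3} \left(-1505\right) = - \frac{1505}{3} \approx -501.67$)
$K = 48$
$\left(5419 + 1383\right) \left(-743 + \left(\left(85 + 1650\right) + E\right)\right) \left(K + k{\left(0 \right)} \left(-10\right)\right) = \left(5419 + 1383\right) \left(-743 + \left(\left(85 + 1650\right) - \frac{1505}{3}\right)\right) \left(48 + 0 \left(-10\right)\right) = 6802 \left(-743 + \left(1735 - \frac{1505}{3}\right)\right) \left(48 + 0\right) = 6802 \left(-743 + \frac{3700}{3}\right) 48 = 6802 \cdot \frac{1471}{3} \cdot 48 = \frac{10005742}{3} \cdot 48 = 160091872$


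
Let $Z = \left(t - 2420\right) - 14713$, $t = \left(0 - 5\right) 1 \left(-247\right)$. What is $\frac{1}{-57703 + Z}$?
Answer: $- \frac{1}{73601} \approx -1.3587 \cdot 10^{-5}$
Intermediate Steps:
$t = 1235$ ($t = \left(-5\right) 1 \left(-247\right) = \left(-5\right) \left(-247\right) = 1235$)
$Z = -15898$ ($Z = \left(1235 - 2420\right) - 14713 = -1185 - 14713 = -15898$)
$\frac{1}{-57703 + Z} = \frac{1}{-57703 - 15898} = \frac{1}{-73601} = - \frac{1}{73601}$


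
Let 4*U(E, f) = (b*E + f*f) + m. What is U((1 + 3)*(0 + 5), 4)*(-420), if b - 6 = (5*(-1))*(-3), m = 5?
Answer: -46305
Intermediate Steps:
b = 21 (b = 6 + (5*(-1))*(-3) = 6 - 5*(-3) = 6 + 15 = 21)
U(E, f) = 5/4 + f**2/4 + 21*E/4 (U(E, f) = ((21*E + f*f) + 5)/4 = ((21*E + f**2) + 5)/4 = ((f**2 + 21*E) + 5)/4 = (5 + f**2 + 21*E)/4 = 5/4 + f**2/4 + 21*E/4)
U((1 + 3)*(0 + 5), 4)*(-420) = (5/4 + (1/4)*4**2 + 21*((1 + 3)*(0 + 5))/4)*(-420) = (5/4 + (1/4)*16 + 21*(4*5)/4)*(-420) = (5/4 + 4 + (21/4)*20)*(-420) = (5/4 + 4 + 105)*(-420) = (441/4)*(-420) = -46305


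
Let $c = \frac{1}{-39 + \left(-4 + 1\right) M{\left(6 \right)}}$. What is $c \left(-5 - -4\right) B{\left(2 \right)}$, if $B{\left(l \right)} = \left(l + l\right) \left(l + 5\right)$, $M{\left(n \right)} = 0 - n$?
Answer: $\frac{4}{3} \approx 1.3333$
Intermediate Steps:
$M{\left(n \right)} = - n$
$B{\left(l \right)} = 2 l \left(5 + l\right)$
$c = - \frac{1}{21}$ ($c = \frac{1}{-39 + \left(-4 + 1\right) \left(\left(-1\right) 6\right)} = \frac{1}{-39 - -18} = \frac{1}{-39 + 18} = \frac{1}{-21} = - \frac{1}{21} \approx -0.047619$)
$c \left(-5 - -4\right) B{\left(2 \right)} = - \frac{-5 - -4}{21} \cdot 2 \cdot 2 \left(5 + 2\right) = - \frac{-5 + 4}{21} \cdot 2 \cdot 2 \cdot 7 = \left(- \frac{1}{21}\right) \left(-1\right) 28 = \frac{1}{21} \cdot 28 = \frac{4}{3}$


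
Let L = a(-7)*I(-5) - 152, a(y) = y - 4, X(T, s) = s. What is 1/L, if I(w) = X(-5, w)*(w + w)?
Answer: -1/702 ≈ -0.0014245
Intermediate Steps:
I(w) = 2*w**2 (I(w) = w*(w + w) = w*(2*w) = 2*w**2)
a(y) = -4 + y
L = -702 (L = (-4 - 7)*(2*(-5)**2) - 152 = -22*25 - 152 = -11*50 - 152 = -550 - 152 = -702)
1/L = 1/(-702) = -1/702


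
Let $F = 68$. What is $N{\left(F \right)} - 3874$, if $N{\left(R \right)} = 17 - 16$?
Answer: $-3873$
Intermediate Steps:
$N{\left(R \right)} = 1$
$N{\left(F \right)} - 3874 = 1 - 3874 = -3873$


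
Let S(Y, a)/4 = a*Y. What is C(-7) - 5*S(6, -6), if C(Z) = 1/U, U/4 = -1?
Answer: 2879/4 ≈ 719.75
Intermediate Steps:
U = -4 (U = 4*(-1) = -4)
S(Y, a) = 4*Y*a (S(Y, a) = 4*(a*Y) = 4*(Y*a) = 4*Y*a)
C(Z) = -¼ (C(Z) = 1/(-4) = -¼)
C(-7) - 5*S(6, -6) = -¼ - 20*6*(-6) = -¼ - 5*(-144) = -¼ + 720 = 2879/4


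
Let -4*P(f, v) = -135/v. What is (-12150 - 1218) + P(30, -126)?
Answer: -748623/56 ≈ -13368.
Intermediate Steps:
P(f, v) = 135/(4*v) (P(f, v) = -(-135)/(4*v) = 135/(4*v))
(-12150 - 1218) + P(30, -126) = (-12150 - 1218) + (135/4)/(-126) = -13368 + (135/4)*(-1/126) = -13368 - 15/56 = -748623/56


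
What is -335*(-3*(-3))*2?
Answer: -6030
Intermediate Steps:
-335*(-3*(-3))*2 = -3015*2 = -335*18 = -6030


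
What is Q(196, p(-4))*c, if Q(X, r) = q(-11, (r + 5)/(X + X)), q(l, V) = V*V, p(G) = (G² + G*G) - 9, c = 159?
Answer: 159/196 ≈ 0.81122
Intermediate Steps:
p(G) = -9 + 2*G² (p(G) = (G² + G²) - 9 = 2*G² - 9 = -9 + 2*G²)
q(l, V) = V²
Q(X, r) = (5 + r)²/(4*X²) (Q(X, r) = ((r + 5)/(X + X))² = ((5 + r)/((2*X)))² = ((5 + r)*(1/(2*X)))² = ((5 + r)/(2*X))² = (5 + r)²/(4*X²))
Q(196, p(-4))*c = ((¼)*(5 + (-9 + 2*(-4)²))²/196²)*159 = ((¼)*(1/38416)*(5 + (-9 + 2*16))²)*159 = ((¼)*(1/38416)*(5 + (-9 + 32))²)*159 = ((¼)*(1/38416)*(5 + 23)²)*159 = ((¼)*(1/38416)*28²)*159 = ((¼)*(1/38416)*784)*159 = (1/196)*159 = 159/196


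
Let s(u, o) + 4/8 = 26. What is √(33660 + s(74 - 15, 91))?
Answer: √134742/2 ≈ 183.54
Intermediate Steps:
s(u, o) = 51/2 (s(u, o) = -½ + 26 = 51/2)
√(33660 + s(74 - 15, 91)) = √(33660 + 51/2) = √(67371/2) = √134742/2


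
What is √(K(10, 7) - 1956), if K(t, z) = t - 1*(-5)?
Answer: I*√1941 ≈ 44.057*I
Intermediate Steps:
K(t, z) = 5 + t (K(t, z) = t + 5 = 5 + t)
√(K(10, 7) - 1956) = √((5 + 10) - 1956) = √(15 - 1956) = √(-1941) = I*√1941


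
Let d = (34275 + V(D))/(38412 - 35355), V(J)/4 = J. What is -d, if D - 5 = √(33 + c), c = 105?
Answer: -34295/3057 - 4*√138/3057 ≈ -11.234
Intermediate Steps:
D = 5 + √138 (D = 5 + √(33 + 105) = 5 + √138 ≈ 16.747)
V(J) = 4*J
d = 34295/3057 + 4*√138/3057 (d = (34275 + 4*(5 + √138))/(38412 - 35355) = (34275 + (20 + 4*√138))/3057 = (34295 + 4*√138)*(1/3057) = 34295/3057 + 4*√138/3057 ≈ 11.234)
-d = -(34295/3057 + 4*√138/3057) = -34295/3057 - 4*√138/3057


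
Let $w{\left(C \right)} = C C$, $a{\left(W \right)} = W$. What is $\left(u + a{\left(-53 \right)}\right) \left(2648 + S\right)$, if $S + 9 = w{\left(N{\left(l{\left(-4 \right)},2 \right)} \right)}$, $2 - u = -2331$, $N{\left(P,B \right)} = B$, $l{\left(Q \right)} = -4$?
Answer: $6026040$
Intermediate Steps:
$u = 2333$ ($u = 2 - -2331 = 2 + 2331 = 2333$)
$w{\left(C \right)} = C^{2}$
$S = -5$ ($S = -9 + 2^{2} = -9 + 4 = -5$)
$\left(u + a{\left(-53 \right)}\right) \left(2648 + S\right) = \left(2333 - 53\right) \left(2648 - 5\right) = 2280 \cdot 2643 = 6026040$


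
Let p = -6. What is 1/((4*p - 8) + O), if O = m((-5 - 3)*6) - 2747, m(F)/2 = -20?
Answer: -1/2819 ≈ -0.00035474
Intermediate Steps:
m(F) = -40 (m(F) = 2*(-20) = -40)
O = -2787 (O = -40 - 2747 = -2787)
1/((4*p - 8) + O) = 1/((4*(-6) - 8) - 2787) = 1/((-24 - 8) - 2787) = 1/(-32 - 2787) = 1/(-2819) = -1/2819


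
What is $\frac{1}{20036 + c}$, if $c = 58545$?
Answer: $\frac{1}{78581} \approx 1.2726 \cdot 10^{-5}$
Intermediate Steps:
$\frac{1}{20036 + c} = \frac{1}{20036 + 58545} = \frac{1}{78581}$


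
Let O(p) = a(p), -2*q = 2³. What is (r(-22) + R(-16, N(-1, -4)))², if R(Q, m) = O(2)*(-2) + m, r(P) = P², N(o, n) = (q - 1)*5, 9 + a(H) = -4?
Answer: 235225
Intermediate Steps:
q = -4 (q = -½*2³ = -½*8 = -4)
a(H) = -13 (a(H) = -9 - 4 = -13)
O(p) = -13
N(o, n) = -25 (N(o, n) = (-4 - 1)*5 = -5*5 = -25)
R(Q, m) = 26 + m (R(Q, m) = -13*(-2) + m = 26 + m)
(r(-22) + R(-16, N(-1, -4)))² = ((-22)² + (26 - 25))² = (484 + 1)² = 485² = 235225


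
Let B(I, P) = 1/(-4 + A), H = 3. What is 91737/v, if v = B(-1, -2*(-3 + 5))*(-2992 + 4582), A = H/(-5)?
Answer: -703317/2650 ≈ -265.40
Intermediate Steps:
A = -⅗ (A = 3/(-5) = 3*(-⅕) = -⅗ ≈ -0.60000)
B(I, P) = -5/23 (B(I, P) = 1/(-4 - ⅗) = 1/(-23/5) = -5/23)
v = -7950/23 (v = -5*(-2992 + 4582)/23 = -5/23*1590 = -7950/23 ≈ -345.65)
91737/v = 91737/(-7950/23) = 91737*(-23/7950) = -703317/2650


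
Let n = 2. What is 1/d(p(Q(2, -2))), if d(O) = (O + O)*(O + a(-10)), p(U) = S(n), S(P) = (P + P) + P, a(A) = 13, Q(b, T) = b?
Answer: 1/228 ≈ 0.0043860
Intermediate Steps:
S(P) = 3*P (S(P) = 2*P + P = 3*P)
p(U) = 6 (p(U) = 3*2 = 6)
d(O) = 2*O*(13 + O) (d(O) = (O + O)*(O + 13) = (2*O)*(13 + O) = 2*O*(13 + O))
1/d(p(Q(2, -2))) = 1/(2*6*(13 + 6)) = 1/(2*6*19) = 1/228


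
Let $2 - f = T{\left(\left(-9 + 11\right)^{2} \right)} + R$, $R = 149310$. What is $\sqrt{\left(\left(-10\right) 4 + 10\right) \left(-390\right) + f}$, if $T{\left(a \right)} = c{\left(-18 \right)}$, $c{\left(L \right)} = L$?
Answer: $i \sqrt{137590} \approx 370.93 i$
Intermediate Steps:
$T{\left(a \right)} = -18$
$f = -149290$ ($f = 2 - \left(-18 + 149310\right) = 2 - 149292 = -149290$)
$\sqrt{\left(\left(-10\right) 4 + 10\right) \left(-390\right) + f} = \sqrt{\left(\left(-10\right) 4 + 10\right) \left(-390\right) - 149290} = \sqrt{\left(-40 + 10\right) \left(-390\right) - 149290} = \sqrt{\left(-30\right) \left(-390\right) - 149290} = \sqrt{11700 - 149290} = \sqrt{-137590} = i \sqrt{137590}$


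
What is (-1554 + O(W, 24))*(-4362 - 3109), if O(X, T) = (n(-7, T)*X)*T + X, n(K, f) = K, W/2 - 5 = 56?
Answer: 163824088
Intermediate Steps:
W = 122 (W = 10 + 2*56 = 10 + 112 = 122)
O(X, T) = X - 7*T*X (O(X, T) = (-7*X)*T + X = -7*T*X + X = X - 7*T*X)
(-1554 + O(W, 24))*(-4362 - 3109) = (-1554 + 122*(1 - 7*24))*(-4362 - 3109) = (-1554 + 122*(1 - 168))*(-7471) = (-1554 + 122*(-167))*(-7471) = (-1554 - 20374)*(-7471) = -21928*(-7471) = 163824088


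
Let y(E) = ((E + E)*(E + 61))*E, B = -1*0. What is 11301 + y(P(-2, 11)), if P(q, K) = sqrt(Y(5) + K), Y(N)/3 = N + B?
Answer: 14473 + 52*sqrt(26) ≈ 14738.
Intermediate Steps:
B = 0
Y(N) = 3*N (Y(N) = 3*(N + 0) = 3*N)
P(q, K) = sqrt(15 + K) (P(q, K) = sqrt(3*5 + K) = sqrt(15 + K))
y(E) = 2*E**2*(61 + E) (y(E) = ((2*E)*(61 + E))*E = (2*E*(61 + E))*E = 2*E**2*(61 + E))
11301 + y(P(-2, 11)) = 11301 + 2*(sqrt(15 + 11))**2*(61 + sqrt(15 + 11)) = 11301 + 2*(sqrt(26))**2*(61 + sqrt(26)) = 11301 + 2*26*(61 + sqrt(26)) = 11301 + (3172 + 52*sqrt(26)) = 14473 + 52*sqrt(26)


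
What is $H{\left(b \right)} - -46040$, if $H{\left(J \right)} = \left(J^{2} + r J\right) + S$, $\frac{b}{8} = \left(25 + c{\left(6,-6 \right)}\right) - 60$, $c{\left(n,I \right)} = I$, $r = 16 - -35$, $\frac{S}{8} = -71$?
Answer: $136328$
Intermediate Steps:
$S = -568$ ($S = 8 \left(-71\right) = -568$)
$r = 51$ ($r = 16 + 35 = 51$)
$b = -328$ ($b = 8 \left(\left(25 - 6\right) - 60\right) = 8 \left(19 - 60\right) = 8 \left(-41\right) = -328$)
$H{\left(J \right)} = -568 + J^{2} + 51 J$ ($H{\left(J \right)} = \left(J^{2} + 51 J\right) - 568 = -568 + J^{2} + 51 J$)
$H{\left(b \right)} - -46040 = \left(-568 + \left(-328\right)^{2} + 51 \left(-328\right)\right) - -46040 = \left(-568 + 107584 - 16728\right) + 46040 = 90288 + 46040 = 136328$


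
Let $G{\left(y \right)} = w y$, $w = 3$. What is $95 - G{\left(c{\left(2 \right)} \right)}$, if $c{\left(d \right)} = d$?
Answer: $89$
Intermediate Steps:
$G{\left(y \right)} = 3 y$
$95 - G{\left(c{\left(2 \right)} \right)} = 95 - 3 \cdot 2 = 95 - 6 = 89$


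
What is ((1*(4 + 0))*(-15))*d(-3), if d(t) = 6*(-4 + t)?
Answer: 2520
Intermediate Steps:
d(t) = -24 + 6*t
((1*(4 + 0))*(-15))*d(-3) = ((1*(4 + 0))*(-15))*(-24 + 6*(-3)) = ((1*4)*(-15))*(-24 - 18) = (4*(-15))*(-42) = -60*(-42) = 2520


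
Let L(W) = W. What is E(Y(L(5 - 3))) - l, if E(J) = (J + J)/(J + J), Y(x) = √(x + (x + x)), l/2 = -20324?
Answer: 40649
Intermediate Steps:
l = -40648 (l = 2*(-20324) = -40648)
Y(x) = √3*√x (Y(x) = √(x + 2*x) = √(3*x) = √3*√x)
E(J) = 1 (E(J) = (2*J)/((2*J)) = (2*J)*(1/(2*J)) = 1)
E(Y(L(5 - 3))) - l = 1 - 1*(-40648) = 1 + 40648 = 40649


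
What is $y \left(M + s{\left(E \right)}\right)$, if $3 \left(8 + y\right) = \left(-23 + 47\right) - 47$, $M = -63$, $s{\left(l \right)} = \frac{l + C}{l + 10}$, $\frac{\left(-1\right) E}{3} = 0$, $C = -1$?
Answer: $\frac{29657}{30} \approx 988.57$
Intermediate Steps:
$E = 0$ ($E = \left(-3\right) 0 = 0$)
$s{\left(l \right)} = \frac{-1 + l}{10 + l}$ ($s{\left(l \right)} = \frac{l - 1}{l + 10} = \frac{-1 + l}{10 + l}$)
$y = - \frac{47}{3}$ ($y = -8 + \frac{\left(-23 + 47\right) - 47}{3} = -8 + \frac{24 - 47}{3} = -8 + \frac{1}{3} \left(-23\right) = -8 - \frac{23}{3} = - \frac{47}{3} \approx -15.667$)
$y \left(M + s{\left(E \right)}\right) = - \frac{47 \left(-63 + \frac{-1 + 0}{10 + 0}\right)}{3} = - \frac{47 \left(-63 + \frac{1}{10} \left(-1\right)\right)}{3} = - \frac{47 \left(-63 - \frac{1}{10}\right)}{3} = \left(- \frac{47}{3}\right) \left(- \frac{631}{10}\right) = \frac{29657}{30}$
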